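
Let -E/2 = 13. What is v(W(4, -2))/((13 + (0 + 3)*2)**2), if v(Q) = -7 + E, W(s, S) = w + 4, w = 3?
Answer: -33/361 ≈ -0.091413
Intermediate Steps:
E = -26 (E = -2*13 = -26)
W(s, S) = 7 (W(s, S) = 3 + 4 = 7)
v(Q) = -33 (v(Q) = -7 - 26 = -33)
v(W(4, -2))/((13 + (0 + 3)*2)**2) = -33/(13 + (0 + 3)*2)**2 = -33/(13 + 3*2)**2 = -33/(13 + 6)**2 = -33/(19**2) = -33/361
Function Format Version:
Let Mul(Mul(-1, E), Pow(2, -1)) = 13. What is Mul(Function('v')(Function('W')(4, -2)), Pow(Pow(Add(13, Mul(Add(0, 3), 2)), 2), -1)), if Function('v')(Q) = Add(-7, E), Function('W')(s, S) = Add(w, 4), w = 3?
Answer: Rational(-33, 361) ≈ -0.091413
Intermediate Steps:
E = -26 (E = Mul(-2, 13) = -26)
Function('W')(s, S) = 7 (Function('W')(s, S) = Add(3, 4) = 7)
Function('v')(Q) = -33 (Function('v')(Q) = Add(-7, -26) = -33)
Mul(Function('v')(Function('W')(4, -2)), Pow(Pow(Add(13, Mul(Add(0, 3), 2)), 2), -1)) = Mul(-33, Pow(Pow(Add(13, Mul(Add(0, 3), 2)), 2), -1)) = Mul(-33, Pow(Pow(Add(13, Mul(3, 2)), 2), -1)) = Mul(-33, Pow(Pow(Add(13, 6), 2), -1)) = Mul(-33, Pow(Pow(19, 2), -1)) = Mul(-33, Pow(361, -1)) = Mul(-33, Rational(1, 361)) = Rational(-33, 361)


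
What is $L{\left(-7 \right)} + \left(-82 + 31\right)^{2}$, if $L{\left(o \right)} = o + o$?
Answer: $2587$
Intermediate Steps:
$L{\left(o \right)} = 2 o$
$L{\left(-7 \right)} + \left(-82 + 31\right)^{2} = 2 \left(-7\right) + \left(-82 + 31\right)^{2} = -14 + \left(-51\right)^{2} = -14 + 2601 = 2587$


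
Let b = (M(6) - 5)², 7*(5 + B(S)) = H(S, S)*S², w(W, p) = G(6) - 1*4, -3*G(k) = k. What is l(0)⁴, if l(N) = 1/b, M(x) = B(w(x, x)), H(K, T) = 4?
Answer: 5764801/899194740203776 ≈ 6.4111e-9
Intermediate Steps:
G(k) = -k/3
w(W, p) = -6 (w(W, p) = -⅓*6 - 1*4 = -2 - 4 = -6)
B(S) = -5 + 4*S²/7 (B(S) = -5 + (4*S²)/7 = -5 + 4*S²/7)
M(x) = 109/7 (M(x) = -5 + (4/7)*(-6)² = -5 + (4/7)*36 = -5 + 144/7 = 109/7)
b = 5476/49 (b = (109/7 - 5)² = (74/7)² = 5476/49 ≈ 111.76)
l(N) = 49/5476 (l(N) = 1/(5476/49) = 49/5476)
l(0)⁴ = (49/5476)⁴ = 5764801/899194740203776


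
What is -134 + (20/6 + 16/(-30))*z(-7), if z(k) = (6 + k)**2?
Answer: -656/5 ≈ -131.20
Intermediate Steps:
-134 + (20/6 + 16/(-30))*z(-7) = -134 + (20/6 + 16/(-30))*(6 - 7)**2 = -134 + (20*(1/6) + 16*(-1/30))*(-1)**2 = -134 + (10/3 - 8/15)*1 = -134 + (14/5)*1 = -134 + 14/5 = -656/5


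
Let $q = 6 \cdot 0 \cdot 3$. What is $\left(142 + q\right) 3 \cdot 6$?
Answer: $2556$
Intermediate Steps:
$q = 0$ ($q = 0 \cdot 3 = 0$)
$\left(142 + q\right) 3 \cdot 6 = \left(142 + 0\right) 3 \cdot 6 = 142 \cdot 18 = 2556$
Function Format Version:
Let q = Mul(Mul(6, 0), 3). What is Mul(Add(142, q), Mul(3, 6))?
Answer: 2556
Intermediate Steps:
q = 0 (q = Mul(0, 3) = 0)
Mul(Add(142, q), Mul(3, 6)) = Mul(Add(142, 0), Mul(3, 6)) = Mul(142, 18) = 2556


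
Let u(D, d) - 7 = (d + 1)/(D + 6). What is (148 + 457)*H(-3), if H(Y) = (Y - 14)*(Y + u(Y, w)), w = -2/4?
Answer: -257125/6 ≈ -42854.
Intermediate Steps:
w = -½ (w = -2*¼ = -½ ≈ -0.50000)
u(D, d) = 7 + (1 + d)/(6 + D) (u(D, d) = 7 + (d + 1)/(D + 6) = 7 + (1 + d)/(6 + D))
H(Y) = (-14 + Y)*(Y + (85/2 + 7*Y)/(6 + Y)) (H(Y) = (Y - 14)*(Y + (43 - ½ + 7*Y)/(6 + Y)) = (-14 + Y)*(Y + (85/2 + 7*Y)/(6 + Y)))
(148 + 457)*H(-3) = (148 + 457)*((-595 + (-3)³ - 1*(-3)² - 279/2*(-3))/(6 - 3)) = 605*((-595 - 27 - 1*9 + 837/2)/3) = 605*((-595 - 27 - 9 + 837/2)/3) = 605*((⅓)*(-425/2)) = 605*(-425/6) = -257125/6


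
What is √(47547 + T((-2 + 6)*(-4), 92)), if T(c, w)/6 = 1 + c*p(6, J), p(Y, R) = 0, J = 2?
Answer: 11*√393 ≈ 218.07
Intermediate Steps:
T(c, w) = 6 (T(c, w) = 6*(1 + c*0) = 6*(1 + 0) = 6*1 = 6)
√(47547 + T((-2 + 6)*(-4), 92)) = √(47547 + 6) = √47553 = 11*√393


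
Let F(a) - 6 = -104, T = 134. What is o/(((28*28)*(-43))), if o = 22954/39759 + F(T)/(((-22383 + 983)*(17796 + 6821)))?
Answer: -6046129160791/353052161142475200 ≈ -1.7125e-5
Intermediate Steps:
F(a) = -98 (F(a) = 6 - 104 = -98)
o = 6046129160791/10472596142100 (o = 22954/39759 - 98*1/((-22383 + 983)*(17796 + 6821)) = 22954*(1/39759) - 98/((-21400*24617)) = 22954/39759 - 98/(-526803800) = 22954/39759 - 98*(-1/526803800) = 22954/39759 + 49/263401900 = 6046129160791/10472596142100 ≈ 0.57733)
o/(((28*28)*(-43))) = 6046129160791/(10472596142100*(((28*28)*(-43)))) = 6046129160791/(10472596142100*((784*(-43)))) = (6046129160791/10472596142100)/(-33712) = (6046129160791/10472596142100)*(-1/33712) = -6046129160791/353052161142475200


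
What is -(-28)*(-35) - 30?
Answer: -1010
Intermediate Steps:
-(-28)*(-35) - 30 = -28*35 - 30 = -980 - 30 = -1010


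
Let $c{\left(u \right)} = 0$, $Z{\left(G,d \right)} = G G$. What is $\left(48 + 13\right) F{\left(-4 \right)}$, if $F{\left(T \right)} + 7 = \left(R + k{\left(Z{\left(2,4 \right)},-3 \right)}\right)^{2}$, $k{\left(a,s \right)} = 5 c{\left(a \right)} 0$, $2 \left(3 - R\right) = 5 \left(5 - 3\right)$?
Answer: $-183$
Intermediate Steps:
$Z{\left(G,d \right)} = G^{2}$
$R = -2$ ($R = 3 - \frac{5 \left(5 - 3\right)}{2} = 3 - \frac{5 \cdot 2}{2} = 3 - 5 = -2$)
$k{\left(a,s \right)} = 0$ ($k{\left(a,s \right)} = 5 \cdot 0 \cdot 0 = 0 \cdot 0 = 0$)
$F{\left(T \right)} = -3$ ($F{\left(T \right)} = -7 + \left(-2 + 0\right)^{2} = -7 + \left(-2\right)^{2} = -7 + 4 = -3$)
$\left(48 + 13\right) F{\left(-4 \right)} = \left(48 + 13\right) \left(-3\right) = 61 \left(-3\right) = -183$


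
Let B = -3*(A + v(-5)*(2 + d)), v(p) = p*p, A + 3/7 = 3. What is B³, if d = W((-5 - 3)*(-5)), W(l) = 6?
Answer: -76982579064/343 ≈ -2.2444e+8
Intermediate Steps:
A = 18/7 (A = -3/7 + 3 = 18/7 ≈ 2.5714)
v(p) = p²
d = 6
B = -4254/7 (B = -3*(18/7 + (-5)²*(2 + 6)) = -3*(18/7 + 25*8) = -3*(18/7 + 200) = -3*1418/7 = -4254/7 ≈ -607.71)
B³ = (-4254/7)³ = -76982579064/343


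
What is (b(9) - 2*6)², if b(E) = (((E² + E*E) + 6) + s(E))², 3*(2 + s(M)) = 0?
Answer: 758671936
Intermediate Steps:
s(M) = -2 (s(M) = -2 + (⅓)*0 = -2 + 0 = -2)
b(E) = (4 + 2*E²)² (b(E) = (((E² + E*E) + 6) - 2)² = (((E² + E²) + 6) - 2)² = ((2*E² + 6) - 2)² = ((6 + 2*E²) - 2)² = (4 + 2*E²)²)
(b(9) - 2*6)² = (4*(2 + 9²)² - 2*6)² = (4*(2 + 81)² - 12)² = (4*83² - 12)² = (4*6889 - 12)² = (27556 - 12)² = 27544² = 758671936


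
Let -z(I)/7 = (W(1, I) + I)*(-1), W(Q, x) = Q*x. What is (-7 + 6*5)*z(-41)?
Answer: -13202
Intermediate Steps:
z(I) = 14*I (z(I) = -7*(1*I + I)*(-1) = -7*(I + I)*(-1) = -7*2*I*(-1) = -(-14)*I = 14*I)
(-7 + 6*5)*z(-41) = (-7 + 6*5)*(14*(-41)) = (-7 + 30)*(-574) = 23*(-574) = -13202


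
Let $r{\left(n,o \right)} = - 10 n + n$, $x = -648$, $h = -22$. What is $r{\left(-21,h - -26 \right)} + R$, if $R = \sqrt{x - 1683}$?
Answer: $189 + 3 i \sqrt{259} \approx 189.0 + 48.28 i$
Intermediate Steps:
$r{\left(n,o \right)} = - 9 n$
$R = 3 i \sqrt{259}$ ($R = \sqrt{-648 - 1683} = \sqrt{-2331} = 3 i \sqrt{259} \approx 48.28 i$)
$r{\left(-21,h - -26 \right)} + R = \left(-9\right) \left(-21\right) + 3 i \sqrt{259} = 189 + 3 i \sqrt{259}$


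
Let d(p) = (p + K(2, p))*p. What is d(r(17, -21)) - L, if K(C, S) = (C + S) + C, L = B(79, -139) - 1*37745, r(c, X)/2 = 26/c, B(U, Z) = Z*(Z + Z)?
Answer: -250289/289 ≈ -866.05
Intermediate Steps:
B(U, Z) = 2*Z**2 (B(U, Z) = Z*(2*Z) = 2*Z**2)
r(c, X) = 52/c (r(c, X) = 2*(26/c) = 52/c)
L = 897 (L = 2*(-139)**2 - 1*37745 = 2*19321 - 37745 = 38642 - 37745 = 897)
K(C, S) = S + 2*C
d(p) = p*(4 + 2*p) (d(p) = (p + (p + 2*2))*p = (p + (p + 4))*p = (p + (4 + p))*p = (4 + 2*p)*p = p*(4 + 2*p))
d(r(17, -21)) - L = 2*(52/17)*(2 + 52/17) - 1*897 = 2*(52*(1/17))*(2 + 52*(1/17)) - 897 = 2*(52/17)*(2 + 52/17) - 897 = 2*(52/17)*(86/17) - 897 = 8944/289 - 897 = -250289/289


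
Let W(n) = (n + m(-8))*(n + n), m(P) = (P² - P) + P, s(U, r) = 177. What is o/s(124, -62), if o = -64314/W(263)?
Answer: -3573/1691353 ≈ -0.0021125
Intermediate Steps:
m(P) = P²
W(n) = 2*n*(64 + n) (W(n) = (n + (-8)²)*(n + n) = (n + 64)*(2*n) = (64 + n)*(2*n) = 2*n*(64 + n))
o = -10719/28667 (o = -64314*1/(526*(64 + 263)) = -64314/(2*263*327) = -64314/172002 = -64314*1/172002 = -10719/28667 ≈ -0.37391)
o/s(124, -62) = -10719/28667/177 = -10719/28667*1/177 = -3573/1691353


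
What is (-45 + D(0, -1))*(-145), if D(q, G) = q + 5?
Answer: 5800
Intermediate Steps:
D(q, G) = 5 + q
(-45 + D(0, -1))*(-145) = (-45 + (5 + 0))*(-145) = (-45 + 5)*(-145) = -40*(-145) = 5800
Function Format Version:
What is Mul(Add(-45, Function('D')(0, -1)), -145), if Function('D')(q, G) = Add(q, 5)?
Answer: 5800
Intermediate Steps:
Function('D')(q, G) = Add(5, q)
Mul(Add(-45, Function('D')(0, -1)), -145) = Mul(Add(-45, Add(5, 0)), -145) = Mul(Add(-45, 5), -145) = Mul(-40, -145) = 5800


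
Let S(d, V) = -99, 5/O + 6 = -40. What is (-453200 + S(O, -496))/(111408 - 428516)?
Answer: 41209/28828 ≈ 1.4295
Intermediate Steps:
O = -5/46 (O = 5/(-6 - 40) = 5/(-46) = 5*(-1/46) = -5/46 ≈ -0.10870)
(-453200 + S(O, -496))/(111408 - 428516) = (-453200 - 99)/(111408 - 428516) = -453299/(-317108) = -453299*(-1/317108) = 41209/28828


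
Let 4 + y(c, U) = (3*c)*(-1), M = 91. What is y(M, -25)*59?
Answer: -16343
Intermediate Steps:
y(c, U) = -4 - 3*c (y(c, U) = -4 + (3*c)*(-1) = -4 - 3*c)
y(M, -25)*59 = (-4 - 3*91)*59 = (-4 - 273)*59 = -277*59 = -16343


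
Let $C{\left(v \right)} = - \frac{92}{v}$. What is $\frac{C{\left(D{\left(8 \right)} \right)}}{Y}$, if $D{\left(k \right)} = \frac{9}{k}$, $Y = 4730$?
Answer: $- \frac{368}{21285} \approx -0.017289$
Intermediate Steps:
$\frac{C{\left(D{\left(8 \right)} \right)}}{Y} = \frac{\left(-92\right) \frac{1}{9 \cdot \frac{1}{8}}}{4730} = - \frac{92}{9 \cdot \frac{1}{8}} \cdot \frac{1}{4730} = - \frac{92}{\frac{9}{8}} \cdot \frac{1}{4730} = \left(-92\right) \frac{8}{9} \cdot \frac{1}{4730} = \left(- \frac{736}{9}\right) \frac{1}{4730} = - \frac{368}{21285}$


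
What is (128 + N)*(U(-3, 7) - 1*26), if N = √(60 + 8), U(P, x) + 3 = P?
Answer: -4096 - 64*√17 ≈ -4359.9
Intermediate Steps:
U(P, x) = -3 + P
N = 2*√17 (N = √68 = 2*√17 ≈ 8.2462)
(128 + N)*(U(-3, 7) - 1*26) = (128 + 2*√17)*((-3 - 3) - 1*26) = (128 + 2*√17)*(-6 - 26) = (128 + 2*√17)*(-32) = -4096 - 64*√17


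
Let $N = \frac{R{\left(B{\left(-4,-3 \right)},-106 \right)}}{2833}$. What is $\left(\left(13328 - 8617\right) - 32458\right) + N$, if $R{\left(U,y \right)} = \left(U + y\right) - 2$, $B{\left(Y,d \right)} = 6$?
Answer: $- \frac{78607353}{2833} \approx -27747.0$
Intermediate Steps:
$R{\left(U,y \right)} = -2 + U + y$
$N = - \frac{102}{2833}$ ($N = \frac{-2 + 6 - 106}{2833} = \left(-102\right) \frac{1}{2833} = - \frac{102}{2833} \approx -0.036004$)
$\left(\left(13328 - 8617\right) - 32458\right) + N = \left(\left(13328 - 8617\right) - 32458\right) - \frac{102}{2833} = \left(4711 - 32458\right) - \frac{102}{2833} = -27747 - \frac{102}{2833} = - \frac{78607353}{2833}$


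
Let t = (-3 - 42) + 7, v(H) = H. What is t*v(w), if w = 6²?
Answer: -1368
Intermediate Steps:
w = 36
t = -38 (t = -45 + 7 = -38)
t*v(w) = -38*36 = -1368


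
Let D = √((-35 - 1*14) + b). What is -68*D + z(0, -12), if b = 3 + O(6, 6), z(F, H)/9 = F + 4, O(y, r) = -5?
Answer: 36 - 68*I*√51 ≈ 36.0 - 485.62*I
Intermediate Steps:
z(F, H) = 36 + 9*F (z(F, H) = 9*(F + 4) = 9*(4 + F) = 36 + 9*F)
b = -2 (b = 3 - 5 = -2)
D = I*√51 (D = √((-35 - 1*14) - 2) = √((-35 - 14) - 2) = √(-49 - 2) = √(-51) = I*√51 ≈ 7.1414*I)
-68*D + z(0, -12) = -68*I*√51 + (36 + 9*0) = -68*I*√51 + (36 + 0) = -68*I*√51 + 36 = 36 - 68*I*√51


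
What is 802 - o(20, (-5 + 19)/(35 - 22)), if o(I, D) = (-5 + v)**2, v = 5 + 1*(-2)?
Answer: 798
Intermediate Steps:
v = 3 (v = 5 - 2 = 3)
o(I, D) = 4 (o(I, D) = (-5 + 3)**2 = (-2)**2 = 4)
802 - o(20, (-5 + 19)/(35 - 22)) = 802 - 1*4 = 802 - 4 = 798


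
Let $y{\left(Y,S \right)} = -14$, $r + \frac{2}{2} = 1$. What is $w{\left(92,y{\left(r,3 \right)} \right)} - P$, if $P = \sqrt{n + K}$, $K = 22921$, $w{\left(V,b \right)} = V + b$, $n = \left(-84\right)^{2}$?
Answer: $78 - \sqrt{29977} \approx -95.139$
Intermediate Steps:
$r = 0$ ($r = -1 + 1 = 0$)
$n = 7056$
$P = \sqrt{29977}$ ($P = \sqrt{7056 + 22921} = \sqrt{29977} \approx 173.14$)
$w{\left(92,y{\left(r,3 \right)} \right)} - P = \left(92 - 14\right) - \sqrt{29977} = 78 - \sqrt{29977}$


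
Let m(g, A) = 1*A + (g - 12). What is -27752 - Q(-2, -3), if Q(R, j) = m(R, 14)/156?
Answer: -27752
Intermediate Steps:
m(g, A) = -12 + A + g (m(g, A) = A + (-12 + g) = -12 + A + g)
Q(R, j) = 1/78 + R/156 (Q(R, j) = (-12 + 14 + R)/156 = (2 + R)*(1/156) = 1/78 + R/156)
-27752 - Q(-2, -3) = -27752 - (1/78 + (1/156)*(-2)) = -27752 - (1/78 - 1/78) = -27752 - 1*0 = -27752 + 0 = -27752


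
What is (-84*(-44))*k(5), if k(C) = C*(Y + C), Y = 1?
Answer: 110880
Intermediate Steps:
k(C) = C*(1 + C)
(-84*(-44))*k(5) = (-84*(-44))*(5*(1 + 5)) = 3696*(5*6) = 3696*30 = 110880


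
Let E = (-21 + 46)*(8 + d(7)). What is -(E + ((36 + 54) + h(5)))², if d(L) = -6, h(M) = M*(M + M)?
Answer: -36100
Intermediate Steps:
h(M) = 2*M² (h(M) = M*(2*M) = 2*M²)
E = 50 (E = (-21 + 46)*(8 - 6) = 25*2 = 50)
-(E + ((36 + 54) + h(5)))² = -(50 + ((36 + 54) + 2*5²))² = -(50 + (90 + 2*25))² = -(50 + (90 + 50))² = -(50 + 140)² = -1*190² = -1*36100 = -36100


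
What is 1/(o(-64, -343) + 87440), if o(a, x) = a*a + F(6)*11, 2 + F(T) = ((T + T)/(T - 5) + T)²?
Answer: 1/95078 ≈ 1.0518e-5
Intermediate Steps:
F(T) = -2 + (T + 2*T/(-5 + T))² (F(T) = -2 + ((T + T)/(T - 5) + T)² = -2 + ((2*T)/(-5 + T) + T)² = -2 + (2*T/(-5 + T) + T)² = -2 + (T + 2*T/(-5 + T))²)
o(a, x) = 3542 + a² (o(a, x) = a*a + (-2 + 6²*(-3 + 6)²/(-5 + 6)²)*11 = a² + (-2 + 36*3²/1²)*11 = a² + (-2 + 36*1*9)*11 = a² + (-2 + 324)*11 = a² + 322*11 = a² + 3542 = 3542 + a²)
1/(o(-64, -343) + 87440) = 1/((3542 + (-64)²) + 87440) = 1/((3542 + 4096) + 87440) = 1/(7638 + 87440) = 1/95078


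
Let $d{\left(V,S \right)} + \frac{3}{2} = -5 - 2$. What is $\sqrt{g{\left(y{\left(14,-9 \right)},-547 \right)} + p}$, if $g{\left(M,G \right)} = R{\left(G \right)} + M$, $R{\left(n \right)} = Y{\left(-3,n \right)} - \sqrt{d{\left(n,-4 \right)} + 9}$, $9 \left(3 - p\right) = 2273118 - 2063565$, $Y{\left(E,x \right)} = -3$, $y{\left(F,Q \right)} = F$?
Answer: $\frac{\sqrt{-837708 - 18 \sqrt{2}}}{6} \approx 152.55 i$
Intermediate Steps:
$d{\left(V,S \right)} = - \frac{17}{2}$ ($d{\left(V,S \right)} = - \frac{3}{2} - 7 = - \frac{17}{2}$)
$p = - \frac{69842}{3}$ ($p = 3 - \frac{2273118 - 2063565}{9} = 3 - \frac{69851}{3} = - \frac{69842}{3} \approx -23281.0$)
$R{\left(n \right)} = -3 - \frac{\sqrt{2}}{2}$ ($R{\left(n \right)} = -3 - \sqrt{- \frac{17}{2} + 9} = -3 - \sqrt{\frac{1}{2}} = -3 - \frac{\sqrt{2}}{2}$)
$g{\left(M,G \right)} = -3 + M - \frac{\sqrt{2}}{2}$ ($g{\left(M,G \right)} = \left(-3 - \frac{\sqrt{2}}{2}\right) + M = -3 + M - \frac{\sqrt{2}}{2}$)
$\sqrt{g{\left(y{\left(14,-9 \right)},-547 \right)} + p} = \sqrt{\left(-3 + 14 - \frac{\sqrt{2}}{2}\right) - \frac{69842}{3}} = \sqrt{\left(11 - \frac{\sqrt{2}}{2}\right) - \frac{69842}{3}} = \sqrt{- \frac{69809}{3} - \frac{\sqrt{2}}{2}}$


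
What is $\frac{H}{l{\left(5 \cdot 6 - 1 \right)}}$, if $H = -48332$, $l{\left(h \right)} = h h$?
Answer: $- \frac{48332}{841} \approx -57.47$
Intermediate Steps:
$l{\left(h \right)} = h^{2}$
$\frac{H}{l{\left(5 \cdot 6 - 1 \right)}} = - \frac{48332}{\left(5 \cdot 6 - 1\right)^{2}} = - \frac{48332}{\left(30 - 1\right)^{2}} = - \frac{48332}{29^{2}} = - \frac{48332}{841}$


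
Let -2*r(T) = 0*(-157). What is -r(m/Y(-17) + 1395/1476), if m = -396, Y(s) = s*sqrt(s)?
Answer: 0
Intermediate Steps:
Y(s) = s**(3/2)
r(T) = 0 (r(T) = -0*(-157) = -1/2*0 = 0)
-r(m/Y(-17) + 1395/1476) = -1*0 = 0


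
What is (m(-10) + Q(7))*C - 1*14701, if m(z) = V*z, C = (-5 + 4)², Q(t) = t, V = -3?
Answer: -14664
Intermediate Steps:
C = 1 (C = (-1)² = 1)
m(z) = -3*z
(m(-10) + Q(7))*C - 1*14701 = (-3*(-10) + 7)*1 - 1*14701 = (30 + 7)*1 - 14701 = 37*1 - 14701 = 37 - 14701 = -14664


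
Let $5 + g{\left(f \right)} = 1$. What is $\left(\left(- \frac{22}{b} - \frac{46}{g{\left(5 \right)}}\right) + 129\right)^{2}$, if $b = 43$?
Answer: $\frac{144937521}{7396} \approx 19597.0$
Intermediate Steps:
$g{\left(f \right)} = -4$ ($g{\left(f \right)} = -5 + 1 = -4$)
$\left(\left(- \frac{22}{b} - \frac{46}{g{\left(5 \right)}}\right) + 129\right)^{2} = \left(\left(- \frac{22}{43} - \frac{46}{-4}\right) + 129\right)^{2} = \left(\left(\left(-22\right) \frac{1}{43} - - \frac{23}{2}\right) + 129\right)^{2} = \left(\left(- \frac{22}{43} + \frac{23}{2}\right) + 129\right)^{2} = \left(\frac{945}{86} + 129\right)^{2} = \left(\frac{12039}{86}\right)^{2} = \frac{144937521}{7396}$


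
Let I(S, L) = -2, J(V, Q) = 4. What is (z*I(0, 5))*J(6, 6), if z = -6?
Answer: 48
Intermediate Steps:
(z*I(0, 5))*J(6, 6) = -6*(-2)*4 = 12*4 = 48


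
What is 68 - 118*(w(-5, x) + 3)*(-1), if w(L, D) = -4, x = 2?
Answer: -50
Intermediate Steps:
68 - 118*(w(-5, x) + 3)*(-1) = 68 - 118*(-4 + 3)*(-1) = 68 - (-118)*(-1) = 68 - 118*1 = 68 - 118 = -50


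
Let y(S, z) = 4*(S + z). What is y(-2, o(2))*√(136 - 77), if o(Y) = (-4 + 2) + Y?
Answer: -8*√59 ≈ -61.449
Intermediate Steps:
o(Y) = -2 + Y
y(S, z) = 4*S + 4*z
y(-2, o(2))*√(136 - 77) = (4*(-2) + 4*(-2 + 2))*√(136 - 77) = (-8 + 4*0)*√59 = (-8 + 0)*√59 = -8*√59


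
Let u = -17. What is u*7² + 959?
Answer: 126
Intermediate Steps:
u*7² + 959 = -17*7² + 959 = -17*49 + 959 = -833 + 959 = 126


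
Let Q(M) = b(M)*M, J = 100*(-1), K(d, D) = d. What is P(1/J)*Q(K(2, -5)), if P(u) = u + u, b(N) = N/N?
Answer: -1/25 ≈ -0.040000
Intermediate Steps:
J = -100
b(N) = 1
Q(M) = M (Q(M) = 1*M = M)
P(u) = 2*u
P(1/J)*Q(K(2, -5)) = (2/(-100))*2 = (2*(-1/100))*2 = -1/50*2 = -1/25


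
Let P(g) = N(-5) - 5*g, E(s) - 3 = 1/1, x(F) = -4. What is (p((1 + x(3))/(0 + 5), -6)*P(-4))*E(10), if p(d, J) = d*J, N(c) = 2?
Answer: 1584/5 ≈ 316.80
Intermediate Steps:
p(d, J) = J*d
E(s) = 4 (E(s) = 3 + 1/1 = 3 + 1 = 4)
P(g) = 2 - 5*g
(p((1 + x(3))/(0 + 5), -6)*P(-4))*E(10) = ((-6*(1 - 4)/(0 + 5))*(2 - 5*(-4)))*4 = ((-(-18)/5)*(2 + 20))*4 = (-(-18)/5*22)*4 = (-6*(-⅗)*22)*4 = ((18/5)*22)*4 = (396/5)*4 = 1584/5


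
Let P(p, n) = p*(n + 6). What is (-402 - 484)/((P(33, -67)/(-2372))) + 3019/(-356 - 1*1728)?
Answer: -4385794975/4195092 ≈ -1045.5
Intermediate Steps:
P(p, n) = p*(6 + n)
(-402 - 484)/((P(33, -67)/(-2372))) + 3019/(-356 - 1*1728) = (-402 - 484)/(((33*(6 - 67))/(-2372))) + 3019/(-356 - 1*1728) = -886/((33*(-61))*(-1/2372)) + 3019/(-356 - 1728) = -886/((-2013*(-1/2372))) + 3019/(-2084) = -886/2013/2372 + 3019*(-1/2084) = -886*2372/2013 - 3019/2084 = -2101592/2013 - 3019/2084 = -4385794975/4195092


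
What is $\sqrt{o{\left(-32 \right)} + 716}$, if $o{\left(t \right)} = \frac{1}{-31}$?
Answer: $\frac{\sqrt{688045}}{31} \approx 26.758$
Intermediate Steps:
$o{\left(t \right)} = - \frac{1}{31}$
$\sqrt{o{\left(-32 \right)} + 716} = \sqrt{- \frac{1}{31} + 716} = \sqrt{\frac{22195}{31}} = \frac{\sqrt{688045}}{31}$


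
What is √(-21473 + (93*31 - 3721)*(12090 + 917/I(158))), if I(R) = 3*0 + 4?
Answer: I*√41380018/2 ≈ 3216.4*I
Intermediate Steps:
I(R) = 4 (I(R) = 0 + 4 = 4)
√(-21473 + (93*31 - 3721)*(12090 + 917/I(158))) = √(-21473 + (93*31 - 3721)*(12090 + 917/4)) = √(-21473 + (2883 - 3721)*(12090 + 917*(¼))) = √(-21473 - 838*(12090 + 917/4)) = √(-21473 - 838*49277/4) = √(-21473 - 20647063/2) = √(-20690009/2) = I*√41380018/2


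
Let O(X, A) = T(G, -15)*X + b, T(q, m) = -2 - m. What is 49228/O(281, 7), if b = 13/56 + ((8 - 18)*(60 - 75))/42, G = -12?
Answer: 2756768/204781 ≈ 13.462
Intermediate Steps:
b = 213/56 (b = 13*(1/56) - 10*(-15)*(1/42) = 13/56 + 150*(1/42) = 13/56 + 25/7 = 213/56 ≈ 3.8036)
O(X, A) = 213/56 + 13*X (O(X, A) = (-2 - 1*(-15))*X + 213/56 = (-2 + 15)*X + 213/56 = 13*X + 213/56 = 213/56 + 13*X)
49228/O(281, 7) = 49228/(213/56 + 13*281) = 49228/(213/56 + 3653) = 49228/(204781/56) = 49228*(56/204781) = 2756768/204781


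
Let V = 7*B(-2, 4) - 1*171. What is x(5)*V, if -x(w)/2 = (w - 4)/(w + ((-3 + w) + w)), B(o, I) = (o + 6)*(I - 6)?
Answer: 227/6 ≈ 37.833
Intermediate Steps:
B(o, I) = (-6 + I)*(6 + o) (B(o, I) = (6 + o)*(-6 + I) = (-6 + I)*(6 + o))
x(w) = -2*(-4 + w)/(-3 + 3*w) (x(w) = -2*(w - 4)/(w + ((-3 + w) + w)) = -2*(-4 + w)/(w + (-3 + 2*w)) = -2*(-4 + w)/(-3 + 3*w))
V = -227 (V = 7*(-36 - 6*(-2) + 6*4 + 4*(-2)) - 1*171 = 7*(-36 + 12 + 24 - 8) - 171 = 7*(-8) - 171 = -56 - 171 = -227)
x(5)*V = (2*(4 - 1*5)/(3*(-1 + 5)))*(-227) = ((⅔)*(4 - 5)/4)*(-227) = ((⅔)*(¼)*(-1))*(-227) = -⅙*(-227) = 227/6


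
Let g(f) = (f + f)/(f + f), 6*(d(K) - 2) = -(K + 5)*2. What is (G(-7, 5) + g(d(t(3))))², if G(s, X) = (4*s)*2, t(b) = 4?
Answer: 3025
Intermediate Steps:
G(s, X) = 8*s
d(K) = ⅓ - K/3 (d(K) = 2 + (-(K + 5)*2)/6 = 2 + (-(5 + K)*2)/6 = 2 + (-(10 + 2*K))/6 = 2 + (-10 - 2*K)/6 = 2 + (-5/3 - K/3) = ⅓ - K/3)
g(f) = 1 (g(f) = (2*f)/((2*f)) = (2*f)*(1/(2*f)) = 1)
(G(-7, 5) + g(d(t(3))))² = (8*(-7) + 1)² = (-56 + 1)² = (-55)² = 3025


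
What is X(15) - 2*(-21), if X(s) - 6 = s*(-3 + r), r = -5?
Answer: -72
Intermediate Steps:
X(s) = 6 - 8*s (X(s) = 6 + s*(-3 - 5) = 6 + s*(-8) = 6 - 8*s)
X(15) - 2*(-21) = (6 - 8*15) - 2*(-21) = (6 - 120) + 42 = -114 + 42 = -72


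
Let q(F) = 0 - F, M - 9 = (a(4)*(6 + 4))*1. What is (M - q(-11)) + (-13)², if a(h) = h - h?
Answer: 167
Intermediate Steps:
a(h) = 0
M = 9 (M = 9 + (0*(6 + 4))*1 = 9 + (0*10)*1 = 9 + 0*1 = 9 + 0 = 9)
q(F) = -F
(M - q(-11)) + (-13)² = (9 - (-1)*(-11)) + (-13)² = (9 - 1*11) + 169 = (9 - 11) + 169 = -2 + 169 = 167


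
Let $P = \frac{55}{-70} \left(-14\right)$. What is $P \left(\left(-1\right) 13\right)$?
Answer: $-143$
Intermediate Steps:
$P = 11$ ($P = 55 \left(- \frac{1}{70}\right) \left(-14\right) = \left(- \frac{11}{14}\right) \left(-14\right) = 11$)
$P \left(\left(-1\right) 13\right) = 11 \left(\left(-1\right) 13\right) = 11 \left(-13\right) = -143$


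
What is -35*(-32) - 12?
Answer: 1108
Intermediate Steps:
-35*(-32) - 12 = 1120 - 12 = 1108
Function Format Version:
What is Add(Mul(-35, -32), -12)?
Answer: 1108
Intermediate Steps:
Add(Mul(-35, -32), -12) = Add(1120, -12) = 1108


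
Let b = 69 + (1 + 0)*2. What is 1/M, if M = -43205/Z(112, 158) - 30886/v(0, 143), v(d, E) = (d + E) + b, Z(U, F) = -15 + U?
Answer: -10379/6120906 ≈ -0.0016957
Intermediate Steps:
b = 71 (b = 69 + 1*2 = 69 + 2 = 71)
v(d, E) = 71 + E + d (v(d, E) = (d + E) + 71 = (E + d) + 71 = 71 + E + d)
M = -6120906/10379 (M = -43205/(-15 + 112) - 30886/(71 + 143 + 0) = -43205/97 - 30886/214 = -43205*1/97 - 30886*1/214 = -43205/97 - 15443/107 = -6120906/10379 ≈ -589.74)
1/M = 1/(-6120906/10379) = -10379/6120906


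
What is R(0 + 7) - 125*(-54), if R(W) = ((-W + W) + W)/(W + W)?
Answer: 13501/2 ≈ 6750.5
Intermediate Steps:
R(W) = ½ (R(W) = (0 + W)/((2*W)) = W*(1/(2*W)) = ½)
R(0 + 7) - 125*(-54) = ½ - 125*(-54) = ½ + 6750 = 13501/2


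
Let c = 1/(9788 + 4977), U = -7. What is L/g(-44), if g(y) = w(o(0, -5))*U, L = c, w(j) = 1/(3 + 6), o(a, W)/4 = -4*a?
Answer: -9/103355 ≈ -8.7079e-5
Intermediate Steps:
o(a, W) = -16*a (o(a, W) = 4*(-4*a) = -16*a)
w(j) = ⅑ (w(j) = 1/9 = ⅑)
c = 1/14765 ≈ 6.7728e-5
L = 1/14765 ≈ 6.7728e-5
g(y) = -7/9 (g(y) = (⅑)*(-7) = -7/9)
L/g(-44) = 1/(14765*(-7/9)) = (1/14765)*(-9/7) = -9/103355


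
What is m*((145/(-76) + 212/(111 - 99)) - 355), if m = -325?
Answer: 25137775/228 ≈ 1.1025e+5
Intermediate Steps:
m*((145/(-76) + 212/(111 - 99)) - 355) = -325*((145/(-76) + 212/(111 - 99)) - 355) = -325*((145*(-1/76) + 212/12) - 355) = -325*((-145/76 + 212*(1/12)) - 355) = -325*((-145/76 + 53/3) - 355) = -325*(3593/228 - 355) = -325*(-77347/228) = 25137775/228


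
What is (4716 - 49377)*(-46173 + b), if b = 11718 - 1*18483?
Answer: 2364264018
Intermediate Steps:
b = -6765 (b = 11718 - 18483 = -6765)
(4716 - 49377)*(-46173 + b) = (4716 - 49377)*(-46173 - 6765) = -44661*(-52938) = 2364264018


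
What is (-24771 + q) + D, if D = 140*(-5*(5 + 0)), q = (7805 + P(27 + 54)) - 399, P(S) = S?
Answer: -20784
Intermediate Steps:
q = 7487 (q = (7805 + (27 + 54)) - 399 = (7805 + 81) - 399 = 7886 - 399 = 7487)
D = -3500 (D = 140*(-5*5) = 140*(-25) = -3500)
(-24771 + q) + D = (-24771 + 7487) - 3500 = -17284 - 3500 = -20784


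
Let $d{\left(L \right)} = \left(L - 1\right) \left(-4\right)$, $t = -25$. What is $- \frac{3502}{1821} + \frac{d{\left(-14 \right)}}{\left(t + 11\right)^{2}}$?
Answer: $- \frac{144283}{89229} \approx -1.617$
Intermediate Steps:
$d{\left(L \right)} = 4 - 4 L$ ($d{\left(L \right)} = \left(-1 + L\right) \left(-4\right) = 4 - 4 L$)
$- \frac{3502}{1821} + \frac{d{\left(-14 \right)}}{\left(t + 11\right)^{2}} = - \frac{3502}{1821} + \frac{4 - -56}{\left(-25 + 11\right)^{2}} = \left(-3502\right) \frac{1}{1821} + \frac{4 + 56}{\left(-14\right)^{2}} = - \frac{3502}{1821} + \frac{60}{196} = - \frac{3502}{1821} + 60 \cdot \frac{1}{196} = - \frac{3502}{1821} + \frac{15}{49} = - \frac{144283}{89229}$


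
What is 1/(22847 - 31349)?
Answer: -1/8502 ≈ -0.00011762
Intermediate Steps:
1/(22847 - 31349) = 1/(-8502) = -1/8502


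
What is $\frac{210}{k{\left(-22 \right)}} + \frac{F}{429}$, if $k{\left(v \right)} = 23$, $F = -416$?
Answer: $\frac{6194}{759} \approx 8.1607$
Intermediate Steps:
$\frac{210}{k{\left(-22 \right)}} + \frac{F}{429} = \frac{210}{23} - \frac{416}{429} = 210 \cdot \frac{1}{23} - \frac{32}{33} = \frac{210}{23} - \frac{32}{33} = \frac{6194}{759}$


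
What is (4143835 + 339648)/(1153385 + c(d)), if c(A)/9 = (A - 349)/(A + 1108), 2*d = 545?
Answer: 12378896563/3184494608 ≈ 3.8872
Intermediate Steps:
d = 545/2 (d = (½)*545 = 545/2 ≈ 272.50)
c(A) = 9*(-349 + A)/(1108 + A) (c(A) = 9*((A - 349)/(A + 1108)) = 9*((-349 + A)/(1108 + A)) = 9*(-349 + A)/(1108 + A))
(4143835 + 339648)/(1153385 + c(d)) = (4143835 + 339648)/(1153385 + 9*(-349 + 545/2)/(1108 + 545/2)) = 4483483/(1153385 + 9*(-153/2)/(2761/2)) = 4483483/(1153385 + 9*(2/2761)*(-153/2)) = 4483483/(1153385 - 1377/2761) = 4483483/(3184494608/2761) = 4483483*(2761/3184494608) = 12378896563/3184494608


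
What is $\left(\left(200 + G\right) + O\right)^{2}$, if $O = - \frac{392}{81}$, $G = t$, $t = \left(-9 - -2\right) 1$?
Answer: $\frac{232288081}{6561} \approx 35404.0$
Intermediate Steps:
$t = -7$ ($t = \left(-9 + 2\right) 1 = \left(-7\right) 1 = -7$)
$G = -7$
$O = - \frac{392}{81}$ ($O = \left(-392\right) \frac{1}{81} = - \frac{392}{81} \approx -4.8395$)
$\left(\left(200 + G\right) + O\right)^{2} = \left(\left(200 - 7\right) - \frac{392}{81}\right)^{2} = \left(193 - \frac{392}{81}\right)^{2} = \left(\frac{15241}{81}\right)^{2} = \frac{232288081}{6561}$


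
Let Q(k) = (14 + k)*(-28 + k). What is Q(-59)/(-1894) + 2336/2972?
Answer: -1802749/1407242 ≈ -1.2811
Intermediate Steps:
Q(k) = (-28 + k)*(14 + k)
Q(-59)/(-1894) + 2336/2972 = (-392 + (-59)² - 14*(-59))/(-1894) + 2336/2972 = (-392 + 3481 + 826)*(-1/1894) + 2336*(1/2972) = 3915*(-1/1894) + 584/743 = -3915/1894 + 584/743 = -1802749/1407242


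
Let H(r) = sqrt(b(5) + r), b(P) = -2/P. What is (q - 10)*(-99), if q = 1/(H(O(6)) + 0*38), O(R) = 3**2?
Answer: 990 - 99*sqrt(215)/43 ≈ 956.24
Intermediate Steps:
O(R) = 9
H(r) = sqrt(-2/5 + r)
q = sqrt(215)/43 (q = 1/(sqrt(-10 + 25*9)/5 + 0*38) = 1/(sqrt(-10 + 225)/5 + 0) = 1/(sqrt(215)/5 + 0) = 1/(sqrt(215)/5) = sqrt(215)/43 ≈ 0.34100)
(q - 10)*(-99) = (sqrt(215)/43 - 10)*(-99) = (-10 + sqrt(215)/43)*(-99) = 990 - 99*sqrt(215)/43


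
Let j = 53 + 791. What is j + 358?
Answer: 1202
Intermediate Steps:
j = 844
j + 358 = 844 + 358 = 1202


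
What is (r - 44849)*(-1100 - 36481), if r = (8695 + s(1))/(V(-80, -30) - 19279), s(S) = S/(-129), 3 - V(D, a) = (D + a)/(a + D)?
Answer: 1397118897106717/828911 ≈ 1.6855e+9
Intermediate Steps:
V(D, a) = 2 (V(D, a) = 3 - (D + a)/(a + D) = 3 - (D + a)/(D + a) = 3 - 1*1 = 3 - 1 = 2)
s(S) = -S/129 (s(S) = S*(-1/129) = -S/129)
r = -1121654/2486733 (r = (8695 - 1/129*1)/(2 - 19279) = (8695 - 1/129)/(-19277) = (1121654/129)*(-1/19277) = -1121654/2486733 ≈ -0.45106)
(r - 44849)*(-1100 - 36481) = (-1121654/2486733 - 44849)*(-1100 - 36481) = -111528609971/2486733*(-37581) = 1397118897106717/828911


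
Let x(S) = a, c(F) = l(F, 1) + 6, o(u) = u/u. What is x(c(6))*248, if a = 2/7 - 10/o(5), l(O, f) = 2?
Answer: -16864/7 ≈ -2409.1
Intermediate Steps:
o(u) = 1
c(F) = 8 (c(F) = 2 + 6 = 8)
a = -68/7 (a = 2/7 - 10/1 = 2*(⅐) - 10*1 = 2/7 - 10 = -68/7 ≈ -9.7143)
x(S) = -68/7
x(c(6))*248 = -68/7*248 = -16864/7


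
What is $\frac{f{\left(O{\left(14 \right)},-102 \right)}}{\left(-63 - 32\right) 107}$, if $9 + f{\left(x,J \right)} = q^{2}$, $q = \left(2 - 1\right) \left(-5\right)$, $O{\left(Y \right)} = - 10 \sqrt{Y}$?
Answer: $- \frac{16}{10165} \approx -0.001574$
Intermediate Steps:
$q = -5$ ($q = 1 \left(-5\right) = -5$)
$f{\left(x,J \right)} = 16$ ($f{\left(x,J \right)} = -9 + \left(-5\right)^{2} = -9 + 25 = 16$)
$\frac{f{\left(O{\left(14 \right)},-102 \right)}}{\left(-63 - 32\right) 107} = \frac{16}{\left(-63 - 32\right) 107} = \frac{16}{\left(-95\right) 107} = \frac{16}{-10165} = 16 \left(- \frac{1}{10165}\right) = - \frac{16}{10165}$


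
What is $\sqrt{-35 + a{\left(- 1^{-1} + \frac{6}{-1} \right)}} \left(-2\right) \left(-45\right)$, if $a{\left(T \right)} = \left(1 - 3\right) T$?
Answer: $90 i \sqrt{21} \approx 412.43 i$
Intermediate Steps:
$a{\left(T \right)} = - 2 T$
$\sqrt{-35 + a{\left(- 1^{-1} + \frac{6}{-1} \right)}} \left(-2\right) \left(-45\right) = \sqrt{-35 - 2 \left(- 1^{-1} + \frac{6}{-1}\right)} \left(-2\right) \left(-45\right) = \sqrt{-35 - 2 \left(\left(-1\right) 1 + 6 \left(-1\right)\right)} \left(-2\right) \left(-45\right) = \sqrt{-35 - 2 \left(-1 - 6\right)} \left(-2\right) \left(-45\right) = \sqrt{-35 - -14} \left(-2\right) \left(-45\right) = \sqrt{-35 + 14} \left(-2\right) \left(-45\right) = \sqrt{-21} \left(-2\right) \left(-45\right) = i \sqrt{21} \left(-2\right) \left(-45\right) = - 2 i \sqrt{21} \left(-45\right) = 90 i \sqrt{21}$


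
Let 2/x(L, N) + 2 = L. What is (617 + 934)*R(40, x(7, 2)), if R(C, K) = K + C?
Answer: 313302/5 ≈ 62660.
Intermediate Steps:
x(L, N) = 2/(-2 + L)
R(C, K) = C + K
(617 + 934)*R(40, x(7, 2)) = (617 + 934)*(40 + 2/(-2 + 7)) = 1551*(40 + 2/5) = 1551*(40 + 2*(⅕)) = 1551*(40 + ⅖) = 1551*(202/5) = 313302/5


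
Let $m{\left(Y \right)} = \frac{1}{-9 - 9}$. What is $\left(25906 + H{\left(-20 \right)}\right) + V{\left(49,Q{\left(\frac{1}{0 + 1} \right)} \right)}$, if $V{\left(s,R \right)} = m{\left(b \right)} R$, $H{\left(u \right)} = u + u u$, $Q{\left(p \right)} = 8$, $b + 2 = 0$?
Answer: $\frac{236570}{9} \approx 26286.0$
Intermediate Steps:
$b = -2$ ($b = -2 + 0 = -2$)
$m{\left(Y \right)} = - \frac{1}{18}$ ($m{\left(Y \right)} = \frac{1}{-18} = - \frac{1}{18}$)
$H{\left(u \right)} = u + u^{2}$
$V{\left(s,R \right)} = - \frac{R}{18}$
$\left(25906 + H{\left(-20 \right)}\right) + V{\left(49,Q{\left(\frac{1}{0 + 1} \right)} \right)} = \left(25906 - 20 \left(1 - 20\right)\right) - \frac{4}{9} = \left(25906 - -380\right) - \frac{4}{9} = \left(25906 + 380\right) - \frac{4}{9} = 26286 - \frac{4}{9} = \frac{236570}{9}$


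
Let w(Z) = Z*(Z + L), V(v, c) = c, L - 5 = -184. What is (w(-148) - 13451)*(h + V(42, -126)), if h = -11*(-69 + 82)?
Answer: -9400205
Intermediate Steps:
L = -179 (L = 5 - 184 = -179)
h = -143 (h = -11*13 = -143)
w(Z) = Z*(-179 + Z) (w(Z) = Z*(Z - 179) = Z*(-179 + Z))
(w(-148) - 13451)*(h + V(42, -126)) = (-148*(-179 - 148) - 13451)*(-143 - 126) = (-148*(-327) - 13451)*(-269) = (48396 - 13451)*(-269) = 34945*(-269) = -9400205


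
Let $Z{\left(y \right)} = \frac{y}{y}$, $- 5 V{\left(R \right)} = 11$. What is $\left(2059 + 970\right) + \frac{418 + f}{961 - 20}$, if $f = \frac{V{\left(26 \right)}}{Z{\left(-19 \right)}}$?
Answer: $\frac{14253524}{4705} \approx 3029.4$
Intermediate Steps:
$V{\left(R \right)} = - \frac{11}{5}$ ($V{\left(R \right)} = \left(- \frac{1}{5}\right) 11 = - \frac{11}{5}$)
$Z{\left(y \right)} = 1$
$f = - \frac{11}{5}$ ($f = - \frac{11}{5 \cdot 1} = \left(- \frac{11}{5}\right) 1 = - \frac{11}{5} \approx -2.2$)
$\left(2059 + 970\right) + \frac{418 + f}{961 - 20} = \left(2059 + 970\right) + \frac{418 - \frac{11}{5}}{961 - 20} = 3029 + \frac{2079}{5 \cdot 941} = 3029 + \frac{2079}{5} \cdot \frac{1}{941} = 3029 + \frac{2079}{4705} = \frac{14253524}{4705}$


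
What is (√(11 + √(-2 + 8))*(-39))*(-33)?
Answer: 1287*√(11 + √6) ≈ 4719.9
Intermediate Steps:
(√(11 + √(-2 + 8))*(-39))*(-33) = (√(11 + √6)*(-39))*(-33) = -39*√(11 + √6)*(-33) = 1287*√(11 + √6)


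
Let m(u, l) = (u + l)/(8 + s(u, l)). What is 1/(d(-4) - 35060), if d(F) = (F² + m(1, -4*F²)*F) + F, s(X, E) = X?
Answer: -1/35020 ≈ -2.8555e-5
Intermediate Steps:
m(u, l) = (l + u)/(8 + u) (m(u, l) = (u + l)/(8 + u) = (l + u)/(8 + u))
d(F) = F + F² + F*(⅑ - 4*F²/9) (d(F) = (F² + ((-4*F² + 1)/(8 + 1))*F) + F = (F² + ((1 - 4*F²)/9)*F) + F = (F² + (⅑ - 4*F²/9)*F) + F = (F² + F*(⅑ - 4*F²/9)) + F = F + F² + F*(⅑ - 4*F²/9))
1/(d(-4) - 35060) = 1/((⅑)*(-4)*(10 - 4*(-4)² + 9*(-4)) - 35060) = 1/((⅑)*(-4)*(10 - 4*16 - 36) - 35060) = 1/((⅑)*(-4)*(10 - 64 - 36) - 35060) = 1/((⅑)*(-4)*(-90) - 35060) = 1/(40 - 35060) = 1/(-35020) = -1/35020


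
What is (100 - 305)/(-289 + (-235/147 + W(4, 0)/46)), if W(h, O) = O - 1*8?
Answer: 693105/983102 ≈ 0.70502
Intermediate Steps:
W(h, O) = -8 + O (W(h, O) = O - 8 = -8 + O)
(100 - 305)/(-289 + (-235/147 + W(4, 0)/46)) = (100 - 305)/(-289 + (-235/147 + (-8 + 0)/46)) = -205/(-289 + (-235*1/147 - 8*1/46)) = -205/(-289 + (-235/147 - 4/23)) = -205/(-289 - 5993/3381) = -205/(-983102/3381) = -205*(-3381/983102) = 693105/983102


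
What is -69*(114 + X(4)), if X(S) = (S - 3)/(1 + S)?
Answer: -39399/5 ≈ -7879.8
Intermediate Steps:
X(S) = (-3 + S)/(1 + S)
-69*(114 + X(4)) = -69*(114 + (-3 + 4)/(1 + 4)) = -69*(114 + 1/5) = -69*571/5 = -39399/5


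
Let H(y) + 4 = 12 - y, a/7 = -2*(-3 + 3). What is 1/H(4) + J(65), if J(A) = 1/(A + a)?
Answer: 69/260 ≈ 0.26538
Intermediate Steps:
a = 0 (a = 7*(-2*(-3 + 3)) = 7*(-2*0) = 7*0 = 0)
J(A) = 1/A (J(A) = 1/(A + 0) = 1/A)
H(y) = 8 - y (H(y) = -4 + (12 - y) = 8 - y)
1/H(4) + J(65) = 1/(8 - 1*4) + 1/65 = 1/(8 - 4) + 1/65 = 1/4 + 1/65 = ¼ + 1/65 = 69/260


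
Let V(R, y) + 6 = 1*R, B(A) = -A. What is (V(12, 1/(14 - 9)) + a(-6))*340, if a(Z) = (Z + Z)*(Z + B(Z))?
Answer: 2040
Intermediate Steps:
V(R, y) = -6 + R (V(R, y) = -6 + 1*R = -6 + R)
a(Z) = 0 (a(Z) = (Z + Z)*(Z - Z) = (2*Z)*0 = 0)
(V(12, 1/(14 - 9)) + a(-6))*340 = ((-6 + 12) + 0)*340 = (6 + 0)*340 = 6*340 = 2040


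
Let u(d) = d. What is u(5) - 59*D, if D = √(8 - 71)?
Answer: 5 - 177*I*√7 ≈ 5.0 - 468.3*I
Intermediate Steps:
D = 3*I*√7 (D = √(-63) = 3*I*√7 ≈ 7.9373*I)
u(5) - 59*D = 5 - 177*I*√7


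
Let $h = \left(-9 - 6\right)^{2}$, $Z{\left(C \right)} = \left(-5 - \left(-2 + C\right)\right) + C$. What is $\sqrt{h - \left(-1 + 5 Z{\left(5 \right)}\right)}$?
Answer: $\sqrt{241} \approx 15.524$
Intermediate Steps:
$Z{\left(C \right)} = -3$ ($Z{\left(C \right)} = \left(-3 - C\right) + C = -3$)
$h = 225$ ($h = \left(-15\right)^{2} = 225$)
$\sqrt{h - \left(-1 + 5 Z{\left(5 \right)}\right)} = \sqrt{225 + \left(\left(-5\right) \left(-3\right) + 1\right)} = \sqrt{225 + \left(15 + 1\right)} = \sqrt{225 + 16} = \sqrt{241}$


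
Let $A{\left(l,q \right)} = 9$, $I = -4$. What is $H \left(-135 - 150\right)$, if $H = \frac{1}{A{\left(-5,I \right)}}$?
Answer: $- \frac{95}{3} \approx -31.667$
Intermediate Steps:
$H = \frac{1}{9} \approx 0.11111$
$H \left(-135 - 150\right) = \frac{-135 - 150}{9} = \frac{1}{9} \left(-285\right) = - \frac{95}{3}$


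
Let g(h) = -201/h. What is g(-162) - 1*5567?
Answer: -300551/54 ≈ -5565.8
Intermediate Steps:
g(-162) - 1*5567 = -201/(-162) - 1*5567 = -201*(-1/162) - 5567 = 67/54 - 5567 = -300551/54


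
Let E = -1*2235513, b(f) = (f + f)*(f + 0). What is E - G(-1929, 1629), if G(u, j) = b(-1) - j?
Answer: -2233886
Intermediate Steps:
b(f) = 2*f² (b(f) = (2*f)*f = 2*f²)
E = -2235513
G(u, j) = 2 - j (G(u, j) = 2*(-1)² - j = 2*1 - j = 2 - j)
E - G(-1929, 1629) = -2235513 - (2 - 1*1629) = -2235513 - (2 - 1629) = -2235513 - 1*(-1627) = -2235513 + 1627 = -2233886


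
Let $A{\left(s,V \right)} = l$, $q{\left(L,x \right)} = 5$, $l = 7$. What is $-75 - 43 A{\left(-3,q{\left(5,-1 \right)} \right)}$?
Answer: $-376$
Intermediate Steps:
$A{\left(s,V \right)} = 7$
$-75 - 43 A{\left(-3,q{\left(5,-1 \right)} \right)} = -75 - 301 = -376$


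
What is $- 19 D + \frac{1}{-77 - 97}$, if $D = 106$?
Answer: $- \frac{350437}{174} \approx -2014.0$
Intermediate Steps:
$- 19 D + \frac{1}{-77 - 97} = \left(-19\right) 106 + \frac{1}{-77 - 97} = -2014 + \frac{1}{-174} = -2014 - \frac{1}{174} = - \frac{350437}{174}$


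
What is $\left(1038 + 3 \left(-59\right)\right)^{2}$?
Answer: $741321$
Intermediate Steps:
$\left(1038 + 3 \left(-59\right)\right)^{2} = \left(1038 - 177\right)^{2} = 861^{2} = 741321$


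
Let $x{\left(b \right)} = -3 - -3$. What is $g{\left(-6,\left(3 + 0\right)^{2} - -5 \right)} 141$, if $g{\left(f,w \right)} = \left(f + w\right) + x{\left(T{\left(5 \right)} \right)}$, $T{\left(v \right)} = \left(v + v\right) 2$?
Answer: $1128$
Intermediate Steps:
$T{\left(v \right)} = 4 v$ ($T{\left(v \right)} = 2 v 2 = 4 v$)
$x{\left(b \right)} = 0$ ($x{\left(b \right)} = -3 + 3 = 0$)
$g{\left(f,w \right)} = f + w$ ($g{\left(f,w \right)} = \left(f + w\right) + 0 = f + w$)
$g{\left(-6,\left(3 + 0\right)^{2} - -5 \right)} 141 = \left(-6 - \left(-5 - \left(3 + 0\right)^{2}\right)\right) 141 = \left(-6 + \left(3^{2} + 5\right)\right) 141 = \left(-6 + \left(9 + 5\right)\right) 141 = \left(-6 + 14\right) 141 = 8 \cdot 141 = 1128$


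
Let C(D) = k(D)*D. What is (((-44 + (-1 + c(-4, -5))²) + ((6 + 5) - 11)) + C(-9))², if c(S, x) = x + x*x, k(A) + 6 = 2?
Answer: 124609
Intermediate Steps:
k(A) = -4 (k(A) = -6 + 2 = -4)
c(S, x) = x + x²
C(D) = -4*D
(((-44 + (-1 + c(-4, -5))²) + ((6 + 5) - 11)) + C(-9))² = (((-44 + (-1 - 5*(1 - 5))²) + ((6 + 5) - 11)) - 4*(-9))² = (((-44 + (-1 - 5*(-4))²) + (11 - 11)) + 36)² = (((-44 + (-1 + 20)²) + 0) + 36)² = (((-44 + 19²) + 0) + 36)² = (((-44 + 361) + 0) + 36)² = ((317 + 0) + 36)² = (317 + 36)² = 353² = 124609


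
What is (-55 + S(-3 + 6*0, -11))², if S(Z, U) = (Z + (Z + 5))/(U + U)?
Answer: 1461681/484 ≈ 3020.0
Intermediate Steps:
S(Z, U) = (5 + 2*Z)/(2*U) (S(Z, U) = (Z + (5 + Z))/((2*U)) = (5 + 2*Z)*(1/(2*U)) = (5 + 2*Z)/(2*U))
(-55 + S(-3 + 6*0, -11))² = (-55 + (5/2 + (-3 + 6*0))/(-11))² = (-55 - (5/2 + (-3 + 0))/11)² = (-55 - (5/2 - 3)/11)² = (-55 - 1/11*(-½))² = (-55 + 1/22)² = (-1209/22)² = 1461681/484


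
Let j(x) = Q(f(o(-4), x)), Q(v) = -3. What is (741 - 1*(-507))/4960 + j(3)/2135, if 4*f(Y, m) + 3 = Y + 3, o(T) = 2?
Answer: 3312/13237 ≈ 0.25021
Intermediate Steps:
f(Y, m) = Y/4 (f(Y, m) = -¾ + (Y + 3)/4 = -¾ + (3 + Y)/4 = -¾ + (¾ + Y/4) = Y/4)
j(x) = -3
(741 - 1*(-507))/4960 + j(3)/2135 = (741 - 1*(-507))/4960 - 3/2135 = (741 + 507)*(1/4960) - 3*1/2135 = 1248*(1/4960) - 3/2135 = 39/155 - 3/2135 = 3312/13237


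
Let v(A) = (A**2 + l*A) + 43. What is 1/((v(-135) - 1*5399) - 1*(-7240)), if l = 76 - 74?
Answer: 1/19839 ≈ 5.0406e-5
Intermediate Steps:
l = 2
v(A) = 43 + A**2 + 2*A (v(A) = (A**2 + 2*A) + 43 = 43 + A**2 + 2*A)
1/((v(-135) - 1*5399) - 1*(-7240)) = 1/(((43 + (-135)**2 + 2*(-135)) - 1*5399) - 1*(-7240)) = 1/(((43 + 18225 - 270) - 5399) + 7240) = 1/((17998 - 5399) + 7240) = 1/(12599 + 7240) = 1/19839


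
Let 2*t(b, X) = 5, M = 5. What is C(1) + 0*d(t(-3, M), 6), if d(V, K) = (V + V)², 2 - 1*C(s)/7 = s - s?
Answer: 14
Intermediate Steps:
C(s) = 14 (C(s) = 14 - 7*(s - s) = 14 - 7*0 = 14 + 0 = 14)
t(b, X) = 5/2 (t(b, X) = (½)*5 = 5/2)
d(V, K) = 4*V² (d(V, K) = (2*V)² = 4*V²)
C(1) + 0*d(t(-3, M), 6) = 14 + 0*(4*(5/2)²) = 14 + 0*(4*(25/4)) = 14 + 0*25 = 14 + 0 = 14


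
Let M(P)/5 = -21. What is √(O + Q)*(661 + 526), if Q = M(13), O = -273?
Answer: 3561*I*√42 ≈ 23078.0*I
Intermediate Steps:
M(P) = -105 (M(P) = 5*(-21) = -105)
Q = -105
√(O + Q)*(661 + 526) = √(-273 - 105)*(661 + 526) = √(-378)*1187 = (3*I*√42)*1187 = 3561*I*√42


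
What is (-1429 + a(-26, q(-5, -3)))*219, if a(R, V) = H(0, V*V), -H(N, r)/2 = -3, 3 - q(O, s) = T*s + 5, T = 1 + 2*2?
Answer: -311637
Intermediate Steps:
T = 5 (T = 1 + 4 = 5)
q(O, s) = -2 - 5*s (q(O, s) = 3 - (5*s + 5) = 3 - (5 + 5*s) = 3 + (-5 - 5*s) = -2 - 5*s)
H(N, r) = 6 (H(N, r) = -2*(-3) = 6)
a(R, V) = 6
(-1429 + a(-26, q(-5, -3)))*219 = (-1429 + 6)*219 = -1423*219 = -311637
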